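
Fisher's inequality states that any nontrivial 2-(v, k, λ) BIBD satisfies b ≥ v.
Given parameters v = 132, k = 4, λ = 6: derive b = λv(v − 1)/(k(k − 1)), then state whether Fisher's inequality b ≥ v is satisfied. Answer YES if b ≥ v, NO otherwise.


r = λ(v − 1)/(k − 1) = 6·131/3 = 262.
b = vr/k = 132·262/4 = 8646.
Fisher's inequality: b ≥ v ⇔ 8646 ≥ 132? YES.

YES


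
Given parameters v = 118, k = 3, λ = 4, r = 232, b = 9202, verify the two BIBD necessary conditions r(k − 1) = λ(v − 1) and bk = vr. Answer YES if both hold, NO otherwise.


Condition (i): r(k − 1) = 232·2 = 464; λ(v − 1) = 4·117 = 468. Match? NO.
Condition (ii): bk = 9202·3 = 27606; vr = 118·232 = 27376. Match? NO.
Both conditions hold? NO.

NO


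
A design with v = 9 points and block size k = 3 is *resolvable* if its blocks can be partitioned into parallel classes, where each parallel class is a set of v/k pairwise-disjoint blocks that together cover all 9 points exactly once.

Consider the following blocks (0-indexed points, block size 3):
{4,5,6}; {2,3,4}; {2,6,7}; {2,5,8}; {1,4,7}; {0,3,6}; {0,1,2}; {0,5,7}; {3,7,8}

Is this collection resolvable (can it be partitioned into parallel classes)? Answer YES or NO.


v = 9, block size k = 3, number of blocks = 9.
For resolvability, blocks must partition into parallel classes of size v/k = 3.
Total blocks must therefore be a multiple of 3: 9 = 3·3 + 0 ⇒ divisible ✓.
Consider block {2,3,4}. The only other block(s) in the collection disjoint from it are {0,5,7} — just 1 block(s). Any parallel class containing {2,3,4} would need 2 other blocks each disjoint from it, so no parallel class of size 3 can contain {2,3,4}.
Since every block must belong to some parallel class in a resolution, the collection cannot be partitioned into parallel classes.
Resolvable? NO.

NO


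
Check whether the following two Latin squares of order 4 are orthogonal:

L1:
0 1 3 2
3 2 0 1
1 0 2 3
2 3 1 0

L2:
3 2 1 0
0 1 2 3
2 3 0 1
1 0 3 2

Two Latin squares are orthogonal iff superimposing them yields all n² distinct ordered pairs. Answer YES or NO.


Form the n² = 16 superimposed pairs (L1[i][j], L2[i][j]), row by row (rows and columns indexed from 0):
row 0: (0,3) (1,2) (3,1) (2,0)
row 1: (3,0) (2,1) (0,2) (1,3)
row 2: (1,2) (0,3) (2,0) (3,1)
row 3: (2,1) (3,0) (1,3) (0,2)
Orthogonality requires all 16 pairs distinct.
But the pair (1,2) repeats: cell (0,1) has L1 = 1, L2 = 2, and cell (2,0) has L1 = 1, L2 = 2.
A repeated pair means some other pair never occurs (only 8 distinct pairs out of 16), so the squares are not orthogonal.
Conclusion: NO.

NO


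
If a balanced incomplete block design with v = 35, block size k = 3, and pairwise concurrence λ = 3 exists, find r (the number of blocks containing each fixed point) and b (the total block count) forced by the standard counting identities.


Any 2-(v, k, λ) BIBD satisfies two necessary conditions:
  (i)  Each point sits in r blocks, and counting incidences through any fixed point gives r(k − 1) = λ(v − 1), so r = λ(v − 1)/(k − 1).
  (ii) Total incidences bk = vr, so b = vr/k.
Step 1: r = λ(v − 1)/(k − 1) = 3·(35 − 1)/(3 − 1) = 3·34/2 = 102/2 = 51.
Step 2: b = vr/k = 35·51/3 = 1785/3 = 595.
Check integrality: r = 51 ∈ Z ✓, b = 595 ∈ Z ✓.
(These identities are necessary conditions: they determine r and b for any design with these parameters, but do not by themselves prove that one exists.)

r = 51, b = 595.


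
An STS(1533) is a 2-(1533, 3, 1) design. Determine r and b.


An STS(v) is a 2-(v, 3, 1) BIBD: block size k = 3, λ = 1.
Replication: r(k − 1) = λ(v − 1) ⇒ r·2 = 1533 − 1 = 1532 ⇒ r = 766.
Block count: b = v(v − 1)/6 = 1533·1532/6 = 2348556/6 = 391426.
(Check via bk = vr: 391426·3 = 1174278 = 1533·766 = 1174278 ✓.)

r = 766, b = 391426.


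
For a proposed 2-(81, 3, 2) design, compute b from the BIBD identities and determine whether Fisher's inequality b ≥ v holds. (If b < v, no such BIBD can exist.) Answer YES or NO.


r = λ(v − 1)/(k − 1) = 2·80/2 = 80.
b = vr/k = 81·80/3 = 2160.
Fisher's inequality: b ≥ v ⇔ 2160 ≥ 81? YES.

YES


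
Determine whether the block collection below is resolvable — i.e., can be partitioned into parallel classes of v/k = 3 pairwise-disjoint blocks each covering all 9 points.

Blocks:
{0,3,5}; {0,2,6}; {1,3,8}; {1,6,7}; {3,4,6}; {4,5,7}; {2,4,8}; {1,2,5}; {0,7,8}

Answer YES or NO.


v = 9, block size k = 3, number of blocks = 9.
For resolvability, blocks must partition into parallel classes of size v/k = 3.
Total blocks must therefore be a multiple of 3: 9 = 3·3 + 0 ⇒ divisible ✓.
Greedy packing gives 3 candidate class(es). Each should be a full parallel class (size 3, covers all 9 points).
  Class 1 (3 blocks): {0,3,5}; {1,6,7}; {2,4,8}. Points covered: [0, 1, 2, 3, 4, 5, 6, 7, 8].
  Class 2 (3 blocks): {0,2,6}; {1,3,8}; {4,5,7}. Points covered: [0, 1, 2, 3, 4, 5, 6, 7, 8].
  Class 3 (3 blocks): {3,4,6}; {1,2,5}; {0,7,8}. Points covered: [0, 1, 2, 3, 4, 5, 6, 7, 8].
All classes full (size 3)? YES. All classes cover every point? YES.
Resolvable? YES.

YES


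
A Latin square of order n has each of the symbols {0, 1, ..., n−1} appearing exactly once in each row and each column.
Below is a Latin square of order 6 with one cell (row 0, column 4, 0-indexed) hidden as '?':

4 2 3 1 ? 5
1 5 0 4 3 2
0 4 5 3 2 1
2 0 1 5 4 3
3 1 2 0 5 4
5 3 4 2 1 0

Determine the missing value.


Row 0 contains symbols [1, 2, 3, 4, 5] — missing [0].
Column 4 contains symbols [1, 2, 3, 4, 5] — missing [0].
The missing symbol must appear in both missing sets; intersection = [0].
Therefore the hidden value is 0.

Missing value = 0.


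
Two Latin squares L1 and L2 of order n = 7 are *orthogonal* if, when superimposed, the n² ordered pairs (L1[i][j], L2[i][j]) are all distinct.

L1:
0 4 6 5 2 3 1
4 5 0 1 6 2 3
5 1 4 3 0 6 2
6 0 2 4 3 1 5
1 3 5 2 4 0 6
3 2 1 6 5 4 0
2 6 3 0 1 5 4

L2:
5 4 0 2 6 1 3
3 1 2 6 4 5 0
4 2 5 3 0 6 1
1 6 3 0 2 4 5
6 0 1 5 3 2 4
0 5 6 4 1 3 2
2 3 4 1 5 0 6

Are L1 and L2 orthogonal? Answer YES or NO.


Form the n² = 49 superimposed pairs (L1[i][j], L2[i][j]), row by row (rows and columns indexed from 0):
row 0: (0,5) (4,4) (6,0) (5,2) (2,6) (3,1) (1,3)
row 1: (4,3) (5,1) (0,2) (1,6) (6,4) (2,5) (3,0)
row 2: (5,4) (1,2) (4,5) (3,3) (0,0) (6,6) (2,1)
row 3: (6,1) (0,6) (2,3) (4,0) (3,2) (1,4) (5,5)
row 4: (1,6) (3,0) (5,1) (2,5) (4,3) (0,2) (6,4)
row 5: (3,0) (2,5) (1,6) (6,4) (5,1) (4,3) (0,2)
row 6: (2,2) (6,3) (3,4) (0,1) (1,5) (5,0) (4,6)
Orthogonality requires all 49 pairs distinct.
But the pair (1,6) repeats: cell (1,3) has L1 = 1, L2 = 6, and cell (4,0) has L1 = 1, L2 = 6.
A repeated pair means some other pair never occurs (only 35 distinct pairs out of 49), so the squares are not orthogonal.
Conclusion: NO.

NO


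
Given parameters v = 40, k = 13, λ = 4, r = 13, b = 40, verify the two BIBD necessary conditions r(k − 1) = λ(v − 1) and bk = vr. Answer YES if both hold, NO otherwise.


Condition (i): r(k − 1) = 13·12 = 156; λ(v − 1) = 4·39 = 156. Match? YES.
Condition (ii): bk = 40·13 = 520; vr = 40·13 = 520. Match? YES.
Both conditions hold? YES.

YES


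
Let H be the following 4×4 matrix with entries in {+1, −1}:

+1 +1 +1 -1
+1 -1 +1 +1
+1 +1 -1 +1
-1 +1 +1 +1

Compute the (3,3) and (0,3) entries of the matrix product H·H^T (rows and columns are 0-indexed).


Row 0 of H: [1, 1, 1, -1].
Row 3 of H: [-1, 1, 1, 1].
(H·H^T)[3][3] = Σ_j H[3][j]·H[3][j] = (-1)² + (1)² + (1)² + (1)² = 1 + 1 + 1 + 1 = 4.
(H·H^T)[0][3] = Σ_j H[0][j]·H[3][j] = (1)·(-1) + (1)·(1) + (1)·(1) + (-1)·(1) = -1 + 1 + 1 + -1 = 0.
So rows 0 and 3 are orthogonal; the diagonal entry equals n = 4.

(3,3) entry = 4; (0,3) entry = 0.


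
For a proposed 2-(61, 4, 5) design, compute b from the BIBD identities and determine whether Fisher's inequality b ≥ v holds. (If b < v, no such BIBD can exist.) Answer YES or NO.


r = λ(v − 1)/(k − 1) = 5·60/3 = 100.
b = vr/k = 61·100/4 = 1525.
Fisher's inequality: b ≥ v ⇔ 1525 ≥ 61? YES.

YES


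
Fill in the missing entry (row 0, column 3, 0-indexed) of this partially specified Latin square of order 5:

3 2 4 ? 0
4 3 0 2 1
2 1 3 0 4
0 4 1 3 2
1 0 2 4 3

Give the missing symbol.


Row 0 contains symbols [0, 2, 3, 4] — missing [1].
Column 3 contains symbols [0, 2, 3, 4] — missing [1].
The missing symbol must appear in both missing sets; intersection = [1].
Therefore the hidden value is 1.

Missing value = 1.


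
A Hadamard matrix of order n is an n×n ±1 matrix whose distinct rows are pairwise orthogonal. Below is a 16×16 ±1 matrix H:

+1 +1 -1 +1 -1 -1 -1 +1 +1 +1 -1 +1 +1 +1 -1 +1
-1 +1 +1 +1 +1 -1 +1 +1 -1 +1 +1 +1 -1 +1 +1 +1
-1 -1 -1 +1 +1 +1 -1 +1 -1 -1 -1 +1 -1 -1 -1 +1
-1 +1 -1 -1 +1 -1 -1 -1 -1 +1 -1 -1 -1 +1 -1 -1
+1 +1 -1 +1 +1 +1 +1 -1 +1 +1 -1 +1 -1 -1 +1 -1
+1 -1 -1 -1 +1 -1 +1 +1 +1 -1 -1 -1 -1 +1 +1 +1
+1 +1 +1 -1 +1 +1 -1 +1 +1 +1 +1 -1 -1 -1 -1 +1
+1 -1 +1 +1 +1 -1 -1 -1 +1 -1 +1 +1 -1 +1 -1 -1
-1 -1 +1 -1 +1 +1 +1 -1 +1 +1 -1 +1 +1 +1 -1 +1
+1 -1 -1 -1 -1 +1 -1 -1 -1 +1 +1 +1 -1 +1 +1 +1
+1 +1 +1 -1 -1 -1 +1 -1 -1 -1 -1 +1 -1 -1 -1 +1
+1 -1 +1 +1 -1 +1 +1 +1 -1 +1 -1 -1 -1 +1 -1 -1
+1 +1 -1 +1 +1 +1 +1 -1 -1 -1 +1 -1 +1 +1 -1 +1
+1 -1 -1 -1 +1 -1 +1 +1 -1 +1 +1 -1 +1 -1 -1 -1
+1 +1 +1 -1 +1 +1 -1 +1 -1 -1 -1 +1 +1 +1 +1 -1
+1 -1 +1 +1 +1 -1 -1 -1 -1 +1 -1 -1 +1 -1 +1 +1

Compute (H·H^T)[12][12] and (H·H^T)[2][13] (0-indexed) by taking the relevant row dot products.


Row 2 of H: [-1, -1, -1, 1, 1, 1, -1, 1, -1, -1, -1, 1, -1, -1, -1, 1].
Row 12 of H: [1, 1, -1, 1, 1, 1, 1, -1, -1, -1, 1, -1, 1, 1, -1, 1].
Row 13 of H: [1, -1, -1, -1, 1, -1, 1, 1, -1, 1, 1, -1, 1, -1, -1, -1].
(H·H^T)[12][12] = Σ_j H[12][j]·H[12][j] = (1)² + (1)² + (-1)² + (1)² + (1)² + (1)² + (1)² + (-1)² + (-1)² + (-1)² + (1)² + (-1)² + (1)² + (1)² + (-1)² + (1)² = 1 + 1 + 1 + 1 + 1 + 1 + 1 + 1 + 1 + 1 + 1 + 1 + 1 + 1 + 1 + 1 = 16.
(H·H^T)[2][13] = Σ_j H[2][j]·H[13][j] = (-1)·(1) + (-1)·(-1) + (-1)·(-1) + (1)·(-1) + (1)·(1) + (1)·(-1) + (-1)·(1) + (1)·(1) + (-1)·(-1) + (-1)·(1) + (-1)·(1) + (1)·(-1) + (-1)·(1) + (-1)·(-1) + (-1)·(-1) + (1)·(-1) = -1 + 1 + 1 + -1 + 1 + -1 + -1 + 1 + 1 + -1 + -1 + -1 + -1 + 1 + 1 + -1 = -2.
Rows 2 and 13 are not orthogonal (dot product = -2 ≠ 0), so H is not a Hadamard matrix.

(12,12) entry = 16; (2,13) entry = -2.


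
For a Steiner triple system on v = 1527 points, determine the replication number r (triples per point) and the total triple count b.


An STS(v) is a 2-(v, 3, 1) BIBD: block size k = 3, λ = 1.
Replication: r(k − 1) = λ(v − 1) ⇒ r·2 = 1527 − 1 = 1526 ⇒ r = 763.
Block count: bk = vr ⇒ b·3 = 1527·763 = 1165101 ⇒ b = 388367.
(Check via b = v(v − 1)/6 = 1527·1526/6 = 2330202/6 = 388367.)

r = 763, b = 388367.


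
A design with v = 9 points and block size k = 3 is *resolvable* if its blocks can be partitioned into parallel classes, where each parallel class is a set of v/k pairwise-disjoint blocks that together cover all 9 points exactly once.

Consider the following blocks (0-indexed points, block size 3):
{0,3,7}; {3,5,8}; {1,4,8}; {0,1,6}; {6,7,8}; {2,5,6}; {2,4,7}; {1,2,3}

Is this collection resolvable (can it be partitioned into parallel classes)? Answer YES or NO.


v = 9, block size k = 3, number of blocks = 8.
For resolvability, blocks must partition into parallel classes of size v/k = 3.
Total blocks must therefore be a multiple of 3: 8 = 3·2 + 2 ⇒ not divisible ✗.
Resolvable? NO.

NO


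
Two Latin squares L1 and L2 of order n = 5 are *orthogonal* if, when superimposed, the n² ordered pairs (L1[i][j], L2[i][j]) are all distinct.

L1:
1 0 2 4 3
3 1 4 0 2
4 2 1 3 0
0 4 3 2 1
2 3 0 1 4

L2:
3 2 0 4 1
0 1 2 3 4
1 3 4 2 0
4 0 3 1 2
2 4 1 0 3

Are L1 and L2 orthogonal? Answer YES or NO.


Form the n² = 25 superimposed pairs (L1[i][j], L2[i][j]), row by row (rows and columns indexed from 0):
row 0: (1,3) (0,2) (2,0) (4,4) (3,1)
row 1: (3,0) (1,1) (4,2) (0,3) (2,4)
row 2: (4,1) (2,3) (1,4) (3,2) (0,0)
row 3: (0,4) (4,0) (3,3) (2,1) (1,2)
row 4: (2,2) (3,4) (0,1) (1,0) (4,3)
Orthogonality requires all 25 pairs distinct.
Check by first coordinate: for each symbol s of L1, list the L2 entries in the n cells where L1 = s; they must all differ.
  L1 = 0: L2 entries (in reading order) 2, 3, 0, 4, 1 — all 5 distinct ✓
  L1 = 1: L2 entries (in reading order) 3, 1, 4, 2, 0 — all 5 distinct ✓
  L1 = 2: L2 entries (in reading order) 0, 4, 3, 1, 2 — all 5 distinct ✓
  L1 = 3: L2 entries (in reading order) 1, 0, 2, 3, 4 — all 5 distinct ✓
  L1 = 4: L2 entries (in reading order) 4, 2, 1, 0, 3 — all 5 distinct ✓
Every symbol of L1 meets every symbol of L2 exactly once, so all 25 pairs are distinct (25 of 25).
Conclusion: YES.

YES


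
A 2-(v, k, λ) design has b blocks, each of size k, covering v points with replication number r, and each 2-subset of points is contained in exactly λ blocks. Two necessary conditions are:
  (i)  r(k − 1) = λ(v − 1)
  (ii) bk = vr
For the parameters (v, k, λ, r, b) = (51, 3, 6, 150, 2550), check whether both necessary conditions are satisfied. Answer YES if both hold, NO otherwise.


Condition (i): r(k − 1) = 150·2 = 300; λ(v − 1) = 6·50 = 300. Match? YES.
Condition (ii): bk = 2550·3 = 7650; vr = 51·150 = 7650. Match? YES.
Both conditions hold? YES.

YES


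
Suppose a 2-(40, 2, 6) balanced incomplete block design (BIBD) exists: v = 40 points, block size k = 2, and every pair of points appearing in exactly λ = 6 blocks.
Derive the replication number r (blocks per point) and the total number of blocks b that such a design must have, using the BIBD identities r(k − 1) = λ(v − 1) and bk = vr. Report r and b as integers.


Any 2-(v, k, λ) BIBD satisfies two necessary conditions:
  (i)  Each point sits in r blocks, and counting incidences through any fixed point gives r(k − 1) = λ(v − 1), so r = λ(v − 1)/(k − 1).
  (ii) Total incidences bk = vr, so b = vr/k.
Step 1: r = λ(v − 1)/(k − 1) = 6·(40 − 1)/(2 − 1) = 6·39/1 = 234/1 = 234.
Step 2: b = vr/k = 40·234/2 = 9360/2 = 4680.
Check integrality: r = 234 ∈ Z ✓, b = 4680 ∈ Z ✓.
(These identities are necessary conditions: they determine r and b for any design with these parameters, but do not by themselves prove that one exists.)

r = 234, b = 4680.


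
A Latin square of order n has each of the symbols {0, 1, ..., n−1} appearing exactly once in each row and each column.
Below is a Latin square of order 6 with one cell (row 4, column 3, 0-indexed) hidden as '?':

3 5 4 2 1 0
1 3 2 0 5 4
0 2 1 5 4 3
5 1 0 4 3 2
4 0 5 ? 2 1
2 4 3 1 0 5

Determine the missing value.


Row 4 contains symbols [0, 1, 2, 4, 5] — missing [3].
Column 3 contains symbols [0, 1, 2, 4, 5] — missing [3].
The missing symbol must appear in both missing sets; intersection = [3].
Therefore the hidden value is 3.

Missing value = 3.


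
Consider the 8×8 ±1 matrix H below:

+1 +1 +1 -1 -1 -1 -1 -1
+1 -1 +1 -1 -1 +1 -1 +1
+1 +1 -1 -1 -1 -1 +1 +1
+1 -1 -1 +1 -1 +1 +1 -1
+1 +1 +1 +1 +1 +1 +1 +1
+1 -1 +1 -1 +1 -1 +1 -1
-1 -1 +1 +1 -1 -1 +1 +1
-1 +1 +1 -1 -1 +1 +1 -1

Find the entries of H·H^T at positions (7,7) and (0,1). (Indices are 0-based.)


Row 0 of H: [1, 1, 1, -1, -1, -1, -1, -1].
Row 1 of H: [1, -1, 1, -1, -1, 1, -1, 1].
Row 7 of H: [-1, 1, 1, -1, -1, 1, 1, -1].
(H·H^T)[7][7] = Σ_j H[7][j]·H[7][j] = (-1)² + (1)² + (1)² + (-1)² + (-1)² + (1)² + (1)² + (-1)² = 1 + 1 + 1 + 1 + 1 + 1 + 1 + 1 = 8.
(H·H^T)[0][1] = Σ_j H[0][j]·H[1][j] = (1)·(1) + (1)·(-1) + (1)·(1) + (-1)·(-1) + (-1)·(-1) + (-1)·(1) + (-1)·(-1) + (-1)·(1) = 1 + -1 + 1 + 1 + 1 + -1 + 1 + -1 = 2.
Rows 0 and 1 are not orthogonal (dot product = 2 ≠ 0), so H is not a Hadamard matrix.

(7,7) entry = 8; (0,1) entry = 2.


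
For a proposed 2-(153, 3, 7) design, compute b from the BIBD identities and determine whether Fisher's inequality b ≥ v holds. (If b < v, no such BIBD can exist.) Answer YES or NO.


r = λ(v − 1)/(k − 1) = 7·152/2 = 532.
b = vr/k = 153·532/3 = 27132.
Fisher's inequality: b ≥ v ⇔ 27132 ≥ 153? YES.

YES


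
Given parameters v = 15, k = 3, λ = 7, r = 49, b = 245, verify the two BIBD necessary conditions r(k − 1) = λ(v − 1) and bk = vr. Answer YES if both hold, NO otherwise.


Condition (i): r(k − 1) = 49·2 = 98; λ(v − 1) = 7·14 = 98. Match? YES.
Condition (ii): bk = 245·3 = 735; vr = 15·49 = 735. Match? YES.
Both conditions hold? YES.

YES


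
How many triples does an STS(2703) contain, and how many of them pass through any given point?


An STS(v) is a 2-(v, 3, 1) BIBD: block size k = 3, λ = 1.
Replication: r(k − 1) = λ(v − 1) ⇒ r·2 = 2703 − 1 = 2702 ⇒ r = 1351.
Block count: b = v(v − 1)/6 = 2703·2702/6 = 7303506/6 = 1217251.

r = 1351, b = 1217251.


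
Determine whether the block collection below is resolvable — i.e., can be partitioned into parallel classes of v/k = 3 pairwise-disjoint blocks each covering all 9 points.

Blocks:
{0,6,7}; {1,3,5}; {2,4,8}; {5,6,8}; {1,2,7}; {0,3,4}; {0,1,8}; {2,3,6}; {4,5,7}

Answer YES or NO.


v = 9, block size k = 3, number of blocks = 9.
For resolvability, blocks must partition into parallel classes of size v/k = 3.
Total blocks must therefore be a multiple of 3: 9 = 3·3 + 0 ⇒ divisible ✓.
Greedy packing gives 3 candidate class(es). Each should be a full parallel class (size 3, covers all 9 points).
  Class 1 (3 blocks): {0,6,7}; {1,3,5}; {2,4,8}. Points covered: [0, 1, 2, 3, 4, 5, 6, 7, 8].
  Class 2 (3 blocks): {5,6,8}; {1,2,7}; {0,3,4}. Points covered: [0, 1, 2, 3, 4, 5, 6, 7, 8].
  Class 3 (3 blocks): {0,1,8}; {2,3,6}; {4,5,7}. Points covered: [0, 1, 2, 3, 4, 5, 6, 7, 8].
All classes full (size 3)? YES. All classes cover every point? YES.
Resolvable? YES.

YES


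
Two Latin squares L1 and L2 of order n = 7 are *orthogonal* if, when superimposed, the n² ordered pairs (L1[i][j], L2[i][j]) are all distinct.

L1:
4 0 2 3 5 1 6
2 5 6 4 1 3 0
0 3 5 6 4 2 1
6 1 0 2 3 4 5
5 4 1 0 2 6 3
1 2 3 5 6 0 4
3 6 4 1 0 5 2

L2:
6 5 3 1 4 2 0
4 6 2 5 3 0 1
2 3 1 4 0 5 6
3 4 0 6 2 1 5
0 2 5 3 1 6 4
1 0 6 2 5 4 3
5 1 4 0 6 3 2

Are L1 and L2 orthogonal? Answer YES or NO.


Form the n² = 49 superimposed pairs (L1[i][j], L2[i][j]), row by row (rows and columns indexed from 0):
row 0: (4,6) (0,5) (2,3) (3,1) (5,4) (1,2) (6,0)
row 1: (2,4) (5,6) (6,2) (4,5) (1,3) (3,0) (0,1)
row 2: (0,2) (3,3) (5,1) (6,4) (4,0) (2,5) (1,6)
row 3: (6,3) (1,4) (0,0) (2,6) (3,2) (4,1) (5,5)
row 4: (5,0) (4,2) (1,5) (0,3) (2,1) (6,6) (3,4)
row 5: (1,1) (2,0) (3,6) (5,2) (6,5) (0,4) (4,3)
row 6: (3,5) (6,1) (4,4) (1,0) (0,6) (5,3) (2,2)
Orthogonality requires all 49 pairs distinct.
Check by first coordinate: for each symbol s of L1, list the L2 entries in the n cells where L1 = s; they must all differ.
  L1 = 0: L2 entries (in reading order) 5, 1, 2, 0, 3, 4, 6 — all 7 distinct ✓
  L1 = 1: L2 entries (in reading order) 2, 3, 6, 4, 5, 1, 0 — all 7 distinct ✓
  L1 = 2: L2 entries (in reading order) 3, 4, 5, 6, 1, 0, 2 — all 7 distinct ✓
  L1 = 3: L2 entries (in reading order) 1, 0, 3, 2, 4, 6, 5 — all 7 distinct ✓
  L1 = 4: L2 entries (in reading order) 6, 5, 0, 1, 2, 3, 4 — all 7 distinct ✓
  L1 = 5: L2 entries (in reading order) 4, 6, 1, 5, 0, 2, 3 — all 7 distinct ✓
  L1 = 6: L2 entries (in reading order) 0, 2, 4, 3, 6, 5, 1 — all 7 distinct ✓
Every symbol of L1 meets every symbol of L2 exactly once, so all 49 pairs are distinct (49 of 49).
Conclusion: YES.

YES


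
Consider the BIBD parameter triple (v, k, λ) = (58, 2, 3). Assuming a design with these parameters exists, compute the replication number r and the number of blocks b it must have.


Any 2-(v, k, λ) BIBD satisfies two necessary conditions:
  (i)  Each point sits in r blocks, and counting incidences through any fixed point gives r(k − 1) = λ(v − 1), so r = λ(v − 1)/(k − 1).
  (ii) Total incidences bk = vr, so b = vr/k.
Step 1: r = λ(v − 1)/(k − 1) = 3·(58 − 1)/(2 − 1) = 3·57/1 = 171/1 = 171.
Step 2: b = vr/k = 58·171/2 = 9918/2 = 4959.
Check integrality: r = 171 ∈ Z ✓, b = 4959 ∈ Z ✓.
(These identities are necessary conditions: they determine r and b for any design with these parameters, but do not by themselves prove that one exists.)

r = 171, b = 4959.


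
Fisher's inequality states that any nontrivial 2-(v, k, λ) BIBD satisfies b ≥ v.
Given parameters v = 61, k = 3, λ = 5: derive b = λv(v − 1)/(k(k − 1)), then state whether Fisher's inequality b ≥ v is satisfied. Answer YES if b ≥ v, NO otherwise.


r = λ(v − 1)/(k − 1) = 5·60/2 = 150.
b = vr/k = 61·150/3 = 3050.
Fisher's inequality: b ≥ v ⇔ 3050 ≥ 61? YES.

YES


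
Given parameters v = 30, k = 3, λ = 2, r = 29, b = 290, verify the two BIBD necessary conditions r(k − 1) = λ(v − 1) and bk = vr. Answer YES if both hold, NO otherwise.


Condition (i): r(k − 1) = 29·2 = 58; λ(v − 1) = 2·29 = 58. Match? YES.
Condition (ii): bk = 290·3 = 870; vr = 30·29 = 870. Match? YES.
Both conditions hold? YES.

YES


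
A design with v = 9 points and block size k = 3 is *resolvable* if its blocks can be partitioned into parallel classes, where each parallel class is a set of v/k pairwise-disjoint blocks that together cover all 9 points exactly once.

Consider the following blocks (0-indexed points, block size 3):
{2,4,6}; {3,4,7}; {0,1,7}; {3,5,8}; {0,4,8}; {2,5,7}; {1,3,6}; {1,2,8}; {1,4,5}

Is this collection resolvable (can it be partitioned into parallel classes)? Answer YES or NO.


v = 9, block size k = 3, number of blocks = 9.
For resolvability, blocks must partition into parallel classes of size v/k = 3.
Total blocks must therefore be a multiple of 3: 9 = 3·3 + 0 ⇒ divisible ✓.
Consider block {3,4,7}. The only other block(s) in the collection disjoint from it are {1,2,8} — just 1 block(s). Any parallel class containing {3,4,7} would need 2 other blocks each disjoint from it, so no parallel class of size 3 can contain {3,4,7}.
Since every block must belong to some parallel class in a resolution, the collection cannot be partitioned into parallel classes.
Resolvable? NO.

NO


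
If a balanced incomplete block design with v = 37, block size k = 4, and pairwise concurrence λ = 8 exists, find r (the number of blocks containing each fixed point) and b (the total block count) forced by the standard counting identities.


Any 2-(v, k, λ) BIBD satisfies two necessary conditions:
  (i)  Each point sits in r blocks, and counting incidences through any fixed point gives r(k − 1) = λ(v − 1), so r = λ(v − 1)/(k − 1).
  (ii) Total incidences bk = vr, so b = vr/k.
Step 1: r = λ(v − 1)/(k − 1) = 8·(37 − 1)/(4 − 1) = 8·36/3 = 288/3 = 96.
Step 2: b = vr/k = 37·96/4 = 3552/4 = 888.
Check integrality: r = 96 ∈ Z ✓, b = 888 ∈ Z ✓.
(These identities are necessary conditions: they determine r and b for any design with these parameters, but do not by themselves prove that one exists.)

r = 96, b = 888.


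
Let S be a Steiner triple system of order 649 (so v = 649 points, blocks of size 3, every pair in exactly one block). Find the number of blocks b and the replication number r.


An STS(v) is a 2-(v, 3, 1) BIBD: block size k = 3, λ = 1.
Replication: r(k − 1) = λ(v − 1) ⇒ r·2 = 649 − 1 = 648 ⇒ r = 324.
Block count: b = v(v − 1)/6 = 649·648/6 = 420552/6 = 70092.

r = 324, b = 70092.


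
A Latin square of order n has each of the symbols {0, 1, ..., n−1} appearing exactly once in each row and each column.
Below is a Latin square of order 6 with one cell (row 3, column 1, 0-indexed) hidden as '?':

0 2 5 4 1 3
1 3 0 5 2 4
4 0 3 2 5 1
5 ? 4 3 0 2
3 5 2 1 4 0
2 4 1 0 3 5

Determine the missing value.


Row 3 contains symbols [0, 2, 3, 4, 5] — missing [1].
Column 1 contains symbols [0, 2, 3, 4, 5] — missing [1].
The missing symbol must appear in both missing sets; intersection = [1].
Therefore the hidden value is 1.

Missing value = 1.


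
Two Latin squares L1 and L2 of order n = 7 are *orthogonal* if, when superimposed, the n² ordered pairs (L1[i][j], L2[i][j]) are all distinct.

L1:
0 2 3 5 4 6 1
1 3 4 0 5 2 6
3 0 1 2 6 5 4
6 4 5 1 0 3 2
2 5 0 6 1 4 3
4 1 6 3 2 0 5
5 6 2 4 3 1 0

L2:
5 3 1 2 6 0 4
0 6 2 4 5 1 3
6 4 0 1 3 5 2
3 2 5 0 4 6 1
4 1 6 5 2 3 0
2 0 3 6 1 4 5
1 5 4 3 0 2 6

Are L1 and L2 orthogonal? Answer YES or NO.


Form the n² = 49 superimposed pairs (L1[i][j], L2[i][j]), row by row (rows and columns indexed from 0):
row 0: (0,5) (2,3) (3,1) (5,2) (4,6) (6,0) (1,4)
row 1: (1,0) (3,6) (4,2) (0,4) (5,5) (2,1) (6,3)
row 2: (3,6) (0,4) (1,0) (2,1) (6,3) (5,5) (4,2)
row 3: (6,3) (4,2) (5,5) (1,0) (0,4) (3,6) (2,1)
row 4: (2,4) (5,1) (0,6) (6,5) (1,2) (4,3) (3,0)
row 5: (4,2) (1,0) (6,3) (3,6) (2,1) (0,4) (5,5)
row 6: (5,1) (6,5) (2,4) (4,3) (3,0) (1,2) (0,6)
Orthogonality requires all 49 pairs distinct.
But the pair (3,6) repeats: cell (1,1) has L1 = 3, L2 = 6, and cell (2,0) has L1 = 3, L2 = 6.
A repeated pair means some other pair never occurs (only 21 distinct pairs out of 49), so the squares are not orthogonal.
Conclusion: NO.

NO


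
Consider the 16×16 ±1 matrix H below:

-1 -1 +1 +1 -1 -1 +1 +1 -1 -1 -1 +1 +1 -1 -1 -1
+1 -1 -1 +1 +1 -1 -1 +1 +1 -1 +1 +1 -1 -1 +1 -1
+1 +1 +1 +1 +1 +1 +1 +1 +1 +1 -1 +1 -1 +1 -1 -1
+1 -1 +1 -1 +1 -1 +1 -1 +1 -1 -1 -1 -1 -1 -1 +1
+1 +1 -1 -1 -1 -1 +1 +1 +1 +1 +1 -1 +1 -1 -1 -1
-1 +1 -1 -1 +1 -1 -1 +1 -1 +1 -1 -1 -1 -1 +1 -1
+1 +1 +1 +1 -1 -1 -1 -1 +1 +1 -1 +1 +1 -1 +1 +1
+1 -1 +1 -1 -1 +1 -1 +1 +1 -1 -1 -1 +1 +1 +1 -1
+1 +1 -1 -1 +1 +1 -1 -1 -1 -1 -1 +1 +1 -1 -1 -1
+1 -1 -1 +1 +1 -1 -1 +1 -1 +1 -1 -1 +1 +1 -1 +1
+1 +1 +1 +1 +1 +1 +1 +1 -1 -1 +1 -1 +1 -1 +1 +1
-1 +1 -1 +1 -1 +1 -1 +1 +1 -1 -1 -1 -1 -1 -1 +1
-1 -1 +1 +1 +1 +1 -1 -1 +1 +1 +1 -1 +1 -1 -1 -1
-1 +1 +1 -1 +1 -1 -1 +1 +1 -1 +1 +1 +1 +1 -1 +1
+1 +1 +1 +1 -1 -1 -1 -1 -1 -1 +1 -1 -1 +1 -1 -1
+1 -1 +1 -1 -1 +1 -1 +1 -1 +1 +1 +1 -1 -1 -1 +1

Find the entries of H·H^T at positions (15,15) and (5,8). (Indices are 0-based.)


Row 5 of H: [-1, 1, -1, -1, 1, -1, -1, 1, -1, 1, -1, -1, -1, -1, 1, -1].
Row 8 of H: [1, 1, -1, -1, 1, 1, -1, -1, -1, -1, -1, 1, 1, -1, -1, -1].
Row 15 of H: [1, -1, 1, -1, -1, 1, -1, 1, -1, 1, 1, 1, -1, -1, -1, 1].
(H·H^T)[15][15] = Σ_j H[15][j]·H[15][j] = (1)² + (-1)² + (1)² + (-1)² + (-1)² + (1)² + (-1)² + (1)² + (-1)² + (1)² + (1)² + (1)² + (-1)² + (-1)² + (-1)² + (1)² = 1 + 1 + 1 + 1 + 1 + 1 + 1 + 1 + 1 + 1 + 1 + 1 + 1 + 1 + 1 + 1 = 16.
(H·H^T)[5][8] = Σ_j H[5][j]·H[8][j] = (-1)·(1) + (1)·(1) + (-1)·(-1) + (-1)·(-1) + (1)·(1) + (-1)·(1) + (-1)·(-1) + (1)·(-1) + (-1)·(-1) + (1)·(-1) + (-1)·(-1) + (-1)·(1) + (-1)·(1) + (-1)·(-1) + (1)·(-1) + (-1)·(-1) = -1 + 1 + 1 + 1 + 1 + -1 + 1 + -1 + 1 + -1 + 1 + -1 + -1 + 1 + -1 + 1 = 2.
Rows 5 and 8 are not orthogonal (dot product = 2 ≠ 0), so H is not a Hadamard matrix.

(15,15) entry = 16; (5,8) entry = 2.


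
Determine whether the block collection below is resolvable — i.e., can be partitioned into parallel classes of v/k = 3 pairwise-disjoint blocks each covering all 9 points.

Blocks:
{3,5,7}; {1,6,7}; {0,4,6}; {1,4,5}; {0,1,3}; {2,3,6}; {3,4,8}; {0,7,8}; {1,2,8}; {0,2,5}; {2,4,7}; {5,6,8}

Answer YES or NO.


v = 9, block size k = 3, number of blocks = 12.
For resolvability, blocks must partition into parallel classes of size v/k = 3.
Total blocks must therefore be a multiple of 3: 12 = 3·4 + 0 ⇒ divisible ✓.
Greedy packing gives 4 candidate class(es). Each should be a full parallel class (size 3, covers all 9 points).
  Class 1 (3 blocks): {3,5,7}; {0,4,6}; {1,2,8}. Points covered: [0, 1, 2, 3, 4, 5, 6, 7, 8].
  Class 2 (3 blocks): {1,6,7}; {3,4,8}; {0,2,5}. Points covered: [0, 1, 2, 3, 4, 5, 6, 7, 8].
  Class 3 (3 blocks): {1,4,5}; {2,3,6}; {0,7,8}. Points covered: [0, 1, 2, 3, 4, 5, 6, 7, 8].
  Class 4 (3 blocks): {0,1,3}; {2,4,7}; {5,6,8}. Points covered: [0, 1, 2, 3, 4, 5, 6, 7, 8].
All classes full (size 3)? YES. All classes cover every point? YES.
Resolvable? YES.

YES


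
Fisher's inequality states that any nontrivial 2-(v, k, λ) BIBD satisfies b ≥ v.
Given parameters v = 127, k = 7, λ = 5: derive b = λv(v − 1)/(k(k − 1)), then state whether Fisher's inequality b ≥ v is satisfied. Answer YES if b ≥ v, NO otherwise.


r = λ(v − 1)/(k − 1) = 5·126/6 = 105.
b = vr/k = 127·105/7 = 1905.
Fisher's inequality: b ≥ v ⇔ 1905 ≥ 127? YES.

YES


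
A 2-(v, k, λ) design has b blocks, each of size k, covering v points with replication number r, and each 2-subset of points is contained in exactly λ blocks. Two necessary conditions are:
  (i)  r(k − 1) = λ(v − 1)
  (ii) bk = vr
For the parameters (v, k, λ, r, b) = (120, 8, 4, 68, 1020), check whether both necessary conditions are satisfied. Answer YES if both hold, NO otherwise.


Condition (i): r(k − 1) = 68·7 = 476; λ(v − 1) = 4·119 = 476. Match? YES.
Condition (ii): bk = 1020·8 = 8160; vr = 120·68 = 8160. Match? YES.
Both conditions hold? YES.

YES


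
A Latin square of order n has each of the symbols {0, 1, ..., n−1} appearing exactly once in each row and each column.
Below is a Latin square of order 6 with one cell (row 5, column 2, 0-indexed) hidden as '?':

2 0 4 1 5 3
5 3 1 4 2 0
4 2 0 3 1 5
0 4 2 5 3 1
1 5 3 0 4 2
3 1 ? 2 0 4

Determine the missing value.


Row 5 contains symbols [0, 1, 2, 3, 4] — missing [5].
Column 2 contains symbols [0, 1, 2, 3, 4] — missing [5].
The missing symbol must appear in both missing sets; intersection = [5].
Therefore the hidden value is 5.

Missing value = 5.


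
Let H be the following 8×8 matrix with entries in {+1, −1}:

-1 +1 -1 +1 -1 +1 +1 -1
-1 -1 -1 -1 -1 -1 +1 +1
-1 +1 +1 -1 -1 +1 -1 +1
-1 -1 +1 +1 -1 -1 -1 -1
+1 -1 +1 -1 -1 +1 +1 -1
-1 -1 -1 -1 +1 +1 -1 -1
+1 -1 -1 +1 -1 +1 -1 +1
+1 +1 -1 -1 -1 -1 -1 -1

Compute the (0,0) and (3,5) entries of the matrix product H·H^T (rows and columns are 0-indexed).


Row 0 of H: [-1, 1, -1, 1, -1, 1, 1, -1].
Row 3 of H: [-1, -1, 1, 1, -1, -1, -1, -1].
Row 5 of H: [-1, -1, -1, -1, 1, 1, -1, -1].
(H·H^T)[0][0] = Σ_j H[0][j]·H[0][j] = (-1)² + (1)² + (-1)² + (1)² + (-1)² + (1)² + (1)² + (-1)² = 1 + 1 + 1 + 1 + 1 + 1 + 1 + 1 = 8.
(H·H^T)[3][5] = Σ_j H[3][j]·H[5][j] = (-1)·(-1) + (-1)·(-1) + (1)·(-1) + (1)·(-1) + (-1)·(1) + (-1)·(1) + (-1)·(-1) + (-1)·(-1) = 1 + 1 + -1 + -1 + -1 + -1 + 1 + 1 = 0.
So rows 3 and 5 are orthogonal; the diagonal entry equals n = 8.

(0,0) entry = 8; (3,5) entry = 0.


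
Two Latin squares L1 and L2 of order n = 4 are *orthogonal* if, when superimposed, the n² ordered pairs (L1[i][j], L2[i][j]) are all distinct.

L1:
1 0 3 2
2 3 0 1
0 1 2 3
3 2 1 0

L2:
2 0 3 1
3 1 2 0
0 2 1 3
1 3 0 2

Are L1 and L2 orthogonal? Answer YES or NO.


Form the n² = 16 superimposed pairs (L1[i][j], L2[i][j]), row by row (rows and columns indexed from 0):
row 0: (1,2) (0,0) (3,3) (2,1)
row 1: (2,3) (3,1) (0,2) (1,0)
row 2: (0,0) (1,2) (2,1) (3,3)
row 3: (3,1) (2,3) (1,0) (0,2)
Orthogonality requires all 16 pairs distinct.
But the pair (0,0) repeats: cell (0,1) has L1 = 0, L2 = 0, and cell (2,0) has L1 = 0, L2 = 0.
A repeated pair means some other pair never occurs (only 8 distinct pairs out of 16), so the squares are not orthogonal.
Conclusion: NO.

NO


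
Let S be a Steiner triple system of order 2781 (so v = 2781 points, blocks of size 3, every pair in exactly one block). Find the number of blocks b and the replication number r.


An STS(v) is a 2-(v, 3, 1) BIBD: block size k = 3, λ = 1.
Replication: r(k − 1) = λ(v − 1) ⇒ r·2 = 2781 − 1 = 2780 ⇒ r = 1390.
Block count: b = v(v − 1)/6 = 2781·2780/6 = 7731180/6 = 1288530.
(Check via bk = vr: 1288530·3 = 3865590 = 2781·1390 = 3865590 ✓.)

r = 1390, b = 1288530.


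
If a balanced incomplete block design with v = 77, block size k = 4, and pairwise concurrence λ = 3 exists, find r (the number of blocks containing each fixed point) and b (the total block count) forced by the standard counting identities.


Any 2-(v, k, λ) BIBD satisfies two necessary conditions:
  (i)  Each point sits in r blocks, and counting incidences through any fixed point gives r(k − 1) = λ(v − 1), so r = λ(v − 1)/(k − 1).
  (ii) Total incidences bk = vr, so b = vr/k.
Step 1: r = λ(v − 1)/(k − 1) = 3·(77 − 1)/(4 − 1) = 3·76/3 = 228/3 = 76.
Step 2: b = vr/k = 77·76/4 = 5852/4 = 1463.
Check integrality: r = 76 ∈ Z ✓, b = 1463 ∈ Z ✓.
(These identities are necessary conditions: they determine r and b for any design with these parameters, but do not by themselves prove that one exists.)

r = 76, b = 1463.


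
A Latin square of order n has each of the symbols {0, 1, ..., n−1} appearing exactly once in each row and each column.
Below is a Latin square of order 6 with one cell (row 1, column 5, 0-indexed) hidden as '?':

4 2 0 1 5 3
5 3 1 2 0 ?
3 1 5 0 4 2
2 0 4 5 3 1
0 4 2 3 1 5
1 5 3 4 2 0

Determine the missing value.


Row 1 contains symbols [0, 1, 2, 3, 5] — missing [4].
Column 5 contains symbols [0, 1, 2, 3, 5] — missing [4].
The missing symbol must appear in both missing sets; intersection = [4].
Therefore the hidden value is 4.

Missing value = 4.


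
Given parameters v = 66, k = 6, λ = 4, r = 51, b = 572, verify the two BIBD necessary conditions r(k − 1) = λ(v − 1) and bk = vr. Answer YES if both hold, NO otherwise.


Condition (i): r(k − 1) = 51·5 = 255; λ(v − 1) = 4·65 = 260. Match? NO.
Condition (ii): bk = 572·6 = 3432; vr = 66·51 = 3366. Match? NO.
Both conditions hold? NO.

NO


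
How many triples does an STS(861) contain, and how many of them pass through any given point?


An STS(v) is a 2-(v, 3, 1) BIBD: block size k = 3, λ = 1.
Replication: r(k − 1) = λ(v − 1) ⇒ r·2 = 861 − 1 = 860 ⇒ r = 430.
Block count: bk = vr ⇒ b·3 = 861·430 = 370230 ⇒ b = 123410.
(Check via b = v(v − 1)/6 = 861·860/6 = 740460/6 = 123410.)

r = 430, b = 123410.


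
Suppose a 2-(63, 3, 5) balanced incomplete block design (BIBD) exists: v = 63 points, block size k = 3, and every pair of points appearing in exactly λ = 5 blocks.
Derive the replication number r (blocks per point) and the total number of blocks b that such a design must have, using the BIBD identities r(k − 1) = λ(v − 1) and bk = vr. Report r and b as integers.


Any 2-(v, k, λ) BIBD satisfies two necessary conditions:
  (i)  Each point sits in r blocks, and counting incidences through any fixed point gives r(k − 1) = λ(v − 1), so r = λ(v − 1)/(k − 1).
  (ii) Total incidences bk = vr, so b = vr/k.
Step 1: r = λ(v − 1)/(k − 1) = 5·(63 − 1)/(3 − 1) = 5·62/2 = 310/2 = 155.
Step 2: b = vr/k = 63·155/3 = 9765/3 = 3255.
Check integrality: r = 155 ∈ Z ✓, b = 3255 ∈ Z ✓.
(These identities are necessary conditions: they determine r and b for any design with these parameters, but do not by themselves prove that one exists.)

r = 155, b = 3255.


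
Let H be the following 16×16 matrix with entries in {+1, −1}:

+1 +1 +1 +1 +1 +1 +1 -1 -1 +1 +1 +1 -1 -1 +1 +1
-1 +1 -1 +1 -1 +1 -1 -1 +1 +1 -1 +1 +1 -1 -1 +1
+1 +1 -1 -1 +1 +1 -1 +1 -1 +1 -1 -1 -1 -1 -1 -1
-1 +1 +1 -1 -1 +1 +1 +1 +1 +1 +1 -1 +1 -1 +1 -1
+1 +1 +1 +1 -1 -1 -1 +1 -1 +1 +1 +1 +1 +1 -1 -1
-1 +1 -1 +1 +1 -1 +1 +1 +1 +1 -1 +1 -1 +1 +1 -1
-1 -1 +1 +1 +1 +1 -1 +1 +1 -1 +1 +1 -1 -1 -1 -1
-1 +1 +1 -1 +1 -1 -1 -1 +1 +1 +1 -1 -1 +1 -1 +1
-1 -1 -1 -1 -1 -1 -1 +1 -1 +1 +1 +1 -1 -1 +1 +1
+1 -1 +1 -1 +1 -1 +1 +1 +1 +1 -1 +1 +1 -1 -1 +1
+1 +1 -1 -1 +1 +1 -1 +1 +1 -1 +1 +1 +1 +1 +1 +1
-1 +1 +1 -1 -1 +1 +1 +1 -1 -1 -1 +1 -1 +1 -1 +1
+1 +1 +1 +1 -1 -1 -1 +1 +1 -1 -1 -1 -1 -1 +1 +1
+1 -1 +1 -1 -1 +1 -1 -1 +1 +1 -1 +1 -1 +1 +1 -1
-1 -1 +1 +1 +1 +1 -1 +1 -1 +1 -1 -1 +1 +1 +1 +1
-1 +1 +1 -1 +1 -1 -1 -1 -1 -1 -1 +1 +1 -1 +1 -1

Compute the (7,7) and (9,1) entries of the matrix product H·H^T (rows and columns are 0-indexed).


Row 1 of H: [-1, 1, -1, 1, -1, 1, -1, -1, 1, 1, -1, 1, 1, -1, -1, 1].
Row 7 of H: [-1, 1, 1, -1, 1, -1, -1, -1, 1, 1, 1, -1, -1, 1, -1, 1].
Row 9 of H: [1, -1, 1, -1, 1, -1, 1, 1, 1, 1, -1, 1, 1, -1, -1, 1].
(H·H^T)[7][7] = Σ_j H[7][j]·H[7][j] = (-1)² + (1)² + (1)² + (-1)² + (1)² + (-1)² + (-1)² + (-1)² + (1)² + (1)² + (1)² + (-1)² + (-1)² + (1)² + (-1)² + (1)² = 1 + 1 + 1 + 1 + 1 + 1 + 1 + 1 + 1 + 1 + 1 + 1 + 1 + 1 + 1 + 1 = 16.
(H·H^T)[9][1] = Σ_j H[9][j]·H[1][j] = (1)·(-1) + (-1)·(1) + (1)·(-1) + (-1)·(1) + (1)·(-1) + (-1)·(1) + (1)·(-1) + (1)·(-1) + (1)·(1) + (1)·(1) + (-1)·(-1) + (1)·(1) + (1)·(1) + (-1)·(-1) + (-1)·(-1) + (1)·(1) = -1 + -1 + -1 + -1 + -1 + -1 + -1 + -1 + 1 + 1 + 1 + 1 + 1 + 1 + 1 + 1 = 0.
So rows 9 and 1 are orthogonal; the diagonal entry equals n = 16.

(7,7) entry = 16; (9,1) entry = 0.


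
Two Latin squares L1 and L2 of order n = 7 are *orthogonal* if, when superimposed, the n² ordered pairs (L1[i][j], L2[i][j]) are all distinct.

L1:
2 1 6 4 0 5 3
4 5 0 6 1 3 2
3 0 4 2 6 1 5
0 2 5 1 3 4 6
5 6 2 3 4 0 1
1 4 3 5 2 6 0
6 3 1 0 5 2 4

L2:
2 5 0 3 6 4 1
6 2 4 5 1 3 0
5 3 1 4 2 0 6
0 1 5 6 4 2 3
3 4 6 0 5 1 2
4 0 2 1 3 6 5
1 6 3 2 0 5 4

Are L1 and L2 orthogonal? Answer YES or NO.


Form the n² = 49 superimposed pairs (L1[i][j], L2[i][j]), row by row (rows and columns indexed from 0):
row 0: (2,2) (1,5) (6,0) (4,3) (0,6) (5,4) (3,1)
row 1: (4,6) (5,2) (0,4) (6,5) (1,1) (3,3) (2,0)
row 2: (3,5) (0,3) (4,1) (2,4) (6,2) (1,0) (5,6)
row 3: (0,0) (2,1) (5,5) (1,6) (3,4) (4,2) (6,3)
row 4: (5,3) (6,4) (2,6) (3,0) (4,5) (0,1) (1,2)
row 5: (1,4) (4,0) (3,2) (5,1) (2,3) (6,6) (0,5)
row 6: (6,1) (3,6) (1,3) (0,2) (5,0) (2,5) (4,4)
Orthogonality requires all 49 pairs distinct.
Check by first coordinate: for each symbol s of L1, list the L2 entries in the n cells where L1 = s; they must all differ.
  L1 = 0: L2 entries (in reading order) 6, 4, 3, 0, 1, 5, 2 — all 7 distinct ✓
  L1 = 1: L2 entries (in reading order) 5, 1, 0, 6, 2, 4, 3 — all 7 distinct ✓
  L1 = 2: L2 entries (in reading order) 2, 0, 4, 1, 6, 3, 5 — all 7 distinct ✓
  L1 = 3: L2 entries (in reading order) 1, 3, 5, 4, 0, 2, 6 — all 7 distinct ✓
  L1 = 4: L2 entries (in reading order) 3, 6, 1, 2, 5, 0, 4 — all 7 distinct ✓
  L1 = 5: L2 entries (in reading order) 4, 2, 6, 5, 3, 1, 0 — all 7 distinct ✓
  L1 = 6: L2 entries (in reading order) 0, 5, 2, 3, 4, 6, 1 — all 7 distinct ✓
Every symbol of L1 meets every symbol of L2 exactly once, so all 49 pairs are distinct (49 of 49).
Conclusion: YES.

YES


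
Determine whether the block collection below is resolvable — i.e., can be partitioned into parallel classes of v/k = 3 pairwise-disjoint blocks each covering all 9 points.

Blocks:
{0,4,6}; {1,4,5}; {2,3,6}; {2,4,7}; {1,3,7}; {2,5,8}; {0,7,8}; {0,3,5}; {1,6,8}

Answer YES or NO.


v = 9, block size k = 3, number of blocks = 9.
For resolvability, blocks must partition into parallel classes of size v/k = 3.
Total blocks must therefore be a multiple of 3: 9 = 3·3 + 0 ⇒ divisible ✓.
Greedy packing gives 3 candidate class(es). Each should be a full parallel class (size 3, covers all 9 points).
  Class 1 (3 blocks): {0,4,6}; {1,3,7}; {2,5,8}. Points covered: [0, 1, 2, 3, 4, 5, 6, 7, 8].
  Class 2 (3 blocks): {1,4,5}; {2,3,6}; {0,7,8}. Points covered: [0, 1, 2, 3, 4, 5, 6, 7, 8].
  Class 3 (3 blocks): {2,4,7}; {0,3,5}; {1,6,8}. Points covered: [0, 1, 2, 3, 4, 5, 6, 7, 8].
All classes full (size 3)? YES. All classes cover every point? YES.
Resolvable? YES.

YES


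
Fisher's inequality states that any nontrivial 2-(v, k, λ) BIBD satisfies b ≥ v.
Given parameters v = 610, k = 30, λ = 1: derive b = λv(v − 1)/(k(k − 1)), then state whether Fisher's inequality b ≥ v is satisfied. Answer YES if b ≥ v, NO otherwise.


b = λv(v − 1)/(k(k − 1)) = 1·610·609/(30·29) = 371490/870 = 427.
Compare with v = 610: b < v, so Fisher's inequality fails.

NO


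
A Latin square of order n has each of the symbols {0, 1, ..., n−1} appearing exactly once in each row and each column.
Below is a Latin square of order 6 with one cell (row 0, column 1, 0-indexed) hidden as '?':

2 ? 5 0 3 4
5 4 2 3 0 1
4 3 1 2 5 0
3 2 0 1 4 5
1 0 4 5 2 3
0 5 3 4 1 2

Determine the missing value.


Row 0 contains symbols [0, 2, 3, 4, 5] — missing [1].
Column 1 contains symbols [0, 2, 3, 4, 5] — missing [1].
The missing symbol must appear in both missing sets; intersection = [1].
Therefore the hidden value is 1.

Missing value = 1.
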